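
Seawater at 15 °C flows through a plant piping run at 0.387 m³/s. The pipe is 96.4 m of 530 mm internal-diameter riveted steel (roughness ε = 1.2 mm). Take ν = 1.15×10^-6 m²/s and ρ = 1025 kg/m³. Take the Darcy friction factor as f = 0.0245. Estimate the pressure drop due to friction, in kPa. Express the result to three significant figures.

Δp ≈ 7.03 kPa

V = 4Q/(πD²) = 4·0.387/(π·0.530²) = 1.754 m/s
h_f = f(L/D)V²/(2g) = 0.02450·(96.4/0.530)·1.754²/(2·9.81) = 0.6989 m
Δp = ρg·h_f = 1025·9.81·0.6989 = 7.027 kPa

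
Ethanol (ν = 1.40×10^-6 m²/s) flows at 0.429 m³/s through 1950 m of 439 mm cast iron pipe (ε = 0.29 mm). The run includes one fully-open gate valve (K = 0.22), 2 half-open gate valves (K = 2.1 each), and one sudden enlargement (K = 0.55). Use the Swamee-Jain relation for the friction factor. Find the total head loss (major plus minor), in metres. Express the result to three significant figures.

V = 4Q/(πD²) = 2.834 m/s; V²/2g = 0.4094 m
Re = 8.89×10^5, ε/D = 6.61×10^-4 → f = 0.01836 (Swamee-Jain)
Major: h_f = f(L/D)·V²/2g = 0.01836·4442·0.4094 = 33.38 m
Minor: ΣK = 4.97; h_m = ΣK·V²/2g = 2.035 m
Total H_L = 33.38 + 2.035 = 35.42 m

H_L ≈ 35.4 m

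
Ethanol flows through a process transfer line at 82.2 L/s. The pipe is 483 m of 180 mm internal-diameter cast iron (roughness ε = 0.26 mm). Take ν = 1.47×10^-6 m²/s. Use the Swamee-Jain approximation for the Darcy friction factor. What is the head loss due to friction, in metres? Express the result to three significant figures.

h_f ≈ 31.7 m

V = 4Q/(πD²) = 4·0.0822/(π·0.180²) = 3.230 m/s
Re = VD/ν = 3.230·0.180/1.47×10^-6 = 3.96×10^5 → turbulent
ε/D = 0.26/180 = 0.00144
Swamee-Jain: f = 0.02223
h_f = f(L/D)V²/(2g) = 0.02223·(483/0.180)·3.230²/(2·9.81) = 31.72 m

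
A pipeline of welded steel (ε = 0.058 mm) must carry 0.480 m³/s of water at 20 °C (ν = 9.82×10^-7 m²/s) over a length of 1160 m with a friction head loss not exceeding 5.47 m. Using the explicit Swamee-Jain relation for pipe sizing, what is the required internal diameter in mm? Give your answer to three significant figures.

D ≈ 563 mm

Swamee-Jain (Type III): D = 0.66·[ε^1.25·(LQ²/(gh_f))^4.75 + ν·Q^9.4·(L/(gh_f))^5.2]^0.04
LQ²/(gh_f) = 4.981; L/(gh_f) = 21.62
Term 1 = ε^1.25·(…)^4.75 = 0.0104; Term 2 = ν·Q^9.4·(…)^5.2 = 0.00864
D = 0.66·(0.0104 + 0.00864)^0.04 = 0.5633 m = 563 mm
Check: V = 1.93 m/s, Re = 1.10×10^6, f = 0.01344, h_f = 5.24 m ≈ 5.47 m ✓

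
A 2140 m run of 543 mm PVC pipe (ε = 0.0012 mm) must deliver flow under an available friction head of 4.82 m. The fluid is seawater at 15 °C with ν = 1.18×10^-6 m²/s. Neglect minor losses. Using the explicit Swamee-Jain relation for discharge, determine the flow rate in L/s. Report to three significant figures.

Swamee-Jain (Type II): Q = -0.965·√(gD⁵h_f/L)·ln[ε/(3.7D) + √(3.17ν²L/(gD³h_f))]
√(gD⁵h_f/L) = √(9.81·0.543⁵·4.82/2140) = 0.03230
ε/(3.7D) = 5.97×10^-7; √(3.17ν²L/(gD³h_f)) = 3.53×10^-5
Q = -0.965·0.03230·ln(3.592×10^-5) = 0.3190 m³/s
Check: V = 1.38 m/s, Re = 6.34×10^5, f = 0.01259, h_f = 4.80 m ≈ 4.82 m ✓

Q ≈ 319 L/s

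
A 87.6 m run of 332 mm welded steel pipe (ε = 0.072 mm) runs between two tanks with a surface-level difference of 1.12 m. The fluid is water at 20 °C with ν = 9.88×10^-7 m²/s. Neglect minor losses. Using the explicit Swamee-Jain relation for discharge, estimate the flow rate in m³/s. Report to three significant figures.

Swamee-Jain (Type II): Q = -0.965·√(gD⁵h_f/L)·ln[ε/(3.7D) + √(3.17ν²L/(gD³h_f))]
√(gD⁵h_f/L) = √(9.81·0.332⁵·1.12/87.6) = 0.02249
ε/(3.7D) = 5.86×10^-5; √(3.17ν²L/(gD³h_f)) = 2.60×10^-5
Q = -0.965·0.02249·ln(8.458×10^-5) = 0.2035 m³/s
Check: V = 2.35 m/s, Re = 7.90×10^5, f = 0.01516, h_f = 1.13 m ≈ 1.12 m ✓

Q ≈ 0.204 m³/s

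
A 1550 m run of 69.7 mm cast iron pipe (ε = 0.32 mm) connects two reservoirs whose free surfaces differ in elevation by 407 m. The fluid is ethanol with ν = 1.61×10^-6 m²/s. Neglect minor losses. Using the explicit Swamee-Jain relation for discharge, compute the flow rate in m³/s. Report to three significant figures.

Q ≈ 0.0131 m³/s

Swamee-Jain (Type II): Q = -0.965·√(gD⁵h_f/L)·ln[ε/(3.7D) + √(3.17ν²L/(gD³h_f))]
√(gD⁵h_f/L) = √(9.81·0.0697⁵·407/1550) = 0.002058
ε/(3.7D) = 0.00124; √(3.17ν²L/(gD³h_f)) = 9.71×10^-5
Q = -0.965·0.002058·ln(0.001338) = 0.01314 m³/s
Check: V = 3.44 m/s, Re = 1.49×10^5, f = 0.03048, h_f = 410 m ≈ 407 m ✓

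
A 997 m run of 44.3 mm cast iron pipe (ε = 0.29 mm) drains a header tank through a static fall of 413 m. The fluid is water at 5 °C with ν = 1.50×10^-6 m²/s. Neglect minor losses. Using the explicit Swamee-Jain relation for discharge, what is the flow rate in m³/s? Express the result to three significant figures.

Q ≈ 0.00503 m³/s

Swamee-Jain (Type II): Q = -0.965·√(gD⁵h_f/L)·ln[ε/(3.7D) + √(3.17ν²L/(gD³h_f))]
√(gD⁵h_f/L) = √(9.81·0.0443⁵·413/997) = 8.327×10^-4
ε/(3.7D) = 0.00177; √(3.17ν²L/(gD³h_f)) = 1.42×10^-4
Q = -0.965·8.327×10^-4·ln(0.001911) = 0.005030 m³/s
Check: V = 3.26 m/s, Re = 9.64×10^4, f = 0.03408, h_f = 416 m ≈ 413 m ✓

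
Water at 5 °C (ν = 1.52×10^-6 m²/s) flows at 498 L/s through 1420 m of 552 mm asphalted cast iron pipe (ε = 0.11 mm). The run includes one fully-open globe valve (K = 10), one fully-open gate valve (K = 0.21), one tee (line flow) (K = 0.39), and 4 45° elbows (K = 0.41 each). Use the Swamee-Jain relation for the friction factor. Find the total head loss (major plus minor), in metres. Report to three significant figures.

V = 4Q/(πD²) = 2.081 m/s; V²/2g = 0.2207 m
Re = 7.56×10^5, ε/D = 1.99×10^-4 → f = 0.01502 (Swamee-Jain)
Major: h_f = f(L/D)·V²/2g = 0.01502·2572·0.2207 = 8.529 m
Minor: ΣK = 12.2; h_m = ΣK·V²/2g = 2.702 m
Total H_L = 8.529 + 2.702 = 11.23 m

H_L ≈ 11.2 m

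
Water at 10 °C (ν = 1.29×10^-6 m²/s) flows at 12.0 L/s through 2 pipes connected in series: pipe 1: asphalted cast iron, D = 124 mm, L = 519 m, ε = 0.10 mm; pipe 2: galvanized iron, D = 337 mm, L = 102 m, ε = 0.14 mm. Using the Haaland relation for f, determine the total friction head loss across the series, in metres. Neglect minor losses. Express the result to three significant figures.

Pipe 1: V = 0.9937 m/s, Re = 9.55×10^4, ε/D = 8.06×10^-4, f = 0.02137, h_1 = f(L/D)V²/2g = 4.502 m
Pipe 2: V = 0.1345 m/s, Re = 3.51×10^4, ε/D = 4.15×10^-4, f = 0.02350, h_2 = f(L/D)V²/2g = 0.006561 m
Series → Q common, losses add: H = Σh = 4.509 m

H ≈ 4.51 m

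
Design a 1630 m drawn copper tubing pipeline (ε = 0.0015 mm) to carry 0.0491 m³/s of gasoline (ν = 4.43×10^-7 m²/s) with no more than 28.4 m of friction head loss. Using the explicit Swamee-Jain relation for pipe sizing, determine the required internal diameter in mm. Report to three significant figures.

D ≈ 171 mm

Swamee-Jain (Type III): D = 0.66·[ε^1.25·(LQ²/(gh_f))^4.75 + ν·Q^9.4·(L/(gh_f))^5.2]^0.04
LQ²/(gh_f) = 0.01410; L/(gh_f) = 5.851
Term 1 = ε^1.25·(…)^4.75 = 8.50×10^-17; Term 2 = ν·Q^9.4·(…)^5.2 = 2.15×10^-15
D = 0.66·(8.50×10^-17 + 2.15×10^-15)^0.04 = 0.1712 m = 171 mm
Check: V = 2.13 m/s, Re = 8.24×10^5, f = 0.01219, h_f = 26.9 m ≈ 28.4 m ✓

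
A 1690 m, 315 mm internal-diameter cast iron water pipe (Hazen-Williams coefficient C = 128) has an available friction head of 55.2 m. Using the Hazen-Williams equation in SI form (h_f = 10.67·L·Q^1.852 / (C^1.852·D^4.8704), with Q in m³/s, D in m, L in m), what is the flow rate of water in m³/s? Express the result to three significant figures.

Rearranging: Q = [h_f·C^1.852·D^4.8704 / (10.67·L)]^(1/1.852)
Q = [55.2·128^1.852·0.315^4.8704 / (10.67·1690)]^0.540 = 0.2694 m³/s

Q ≈ 0.269 m³/s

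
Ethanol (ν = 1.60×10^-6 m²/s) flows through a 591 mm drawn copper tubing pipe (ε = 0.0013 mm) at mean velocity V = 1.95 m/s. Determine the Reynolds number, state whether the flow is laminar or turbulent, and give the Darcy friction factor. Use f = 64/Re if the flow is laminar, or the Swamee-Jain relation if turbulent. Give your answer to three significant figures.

Re ≈ 7.20×10^5; turbulent; f ≈ 0.0123

Re = VD/ν = 1.950·0.591/1.60×10^-6 = 7.20×10^5
Re > 4000 → turbulent; ε/D = 2.20×10^-6
Swamee-Jain: f = 0.01232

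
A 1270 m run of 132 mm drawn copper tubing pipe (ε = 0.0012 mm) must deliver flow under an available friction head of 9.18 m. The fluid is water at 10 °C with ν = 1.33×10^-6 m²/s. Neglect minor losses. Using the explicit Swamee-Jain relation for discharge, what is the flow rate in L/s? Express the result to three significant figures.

Swamee-Jain (Type II): Q = -0.965·√(gD⁵h_f/L)·ln[ε/(3.7D) + √(3.17ν²L/(gD³h_f))]
√(gD⁵h_f/L) = √(9.81·0.132⁵·9.18/1270) = 0.001686
ε/(3.7D) = 2.46×10^-6; √(3.17ν²L/(gD³h_f)) = 1.85×10^-4
Q = -0.965·0.001686·ln(1.879×10^-4) = 0.01396 m³/s
Check: V = 1.02 m/s, Re = 1.01×10^5, f = 0.01787, h_f = 9.12 m ≈ 9.18 m ✓

Q ≈ 14.0 L/s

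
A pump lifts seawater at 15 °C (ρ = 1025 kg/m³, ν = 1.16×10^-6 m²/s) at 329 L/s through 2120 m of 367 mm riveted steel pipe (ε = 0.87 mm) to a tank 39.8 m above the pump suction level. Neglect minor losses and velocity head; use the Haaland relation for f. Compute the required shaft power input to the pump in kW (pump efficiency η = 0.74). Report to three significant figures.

P_shaft ≈ 493 kW

V = 4Q/(πD²) = 3.110 m/s; Re = 9.84×10^5; ε/D = 0.00237; f = 0.02471
h_f = f(L/D)V²/2g = 70.38 m
Total head H = z + h_f = 39.8 + 70.38 = 110.2 m
P_hyd = ρgQH = 1025·9.81·0.329·110.2 = 364.5 kW
P_shaft = P_hyd/η = 364.5/0.74 = 492.5 kW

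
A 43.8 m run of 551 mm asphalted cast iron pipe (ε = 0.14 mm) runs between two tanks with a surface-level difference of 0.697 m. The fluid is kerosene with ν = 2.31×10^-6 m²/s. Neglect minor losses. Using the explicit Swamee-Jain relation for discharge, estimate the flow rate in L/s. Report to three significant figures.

Swamee-Jain (Type II): Q = -0.965·√(gD⁵h_f/L)·ln[ε/(3.7D) + √(3.17ν²L/(gD³h_f))]
√(gD⁵h_f/L) = √(9.81·0.551⁵·0.697/43.8) = 0.08904
ε/(3.7D) = 6.87×10^-5; √(3.17ν²L/(gD³h_f)) = 2.55×10^-5
Q = -0.965·0.08904·ln(9.412×10^-5) = 0.7966 m³/s
Check: V = 3.34 m/s, Re = 7.97×10^5, f = 0.01551, h_f = 0.701 m ≈ 0.697 m ✓

Q ≈ 797 L/s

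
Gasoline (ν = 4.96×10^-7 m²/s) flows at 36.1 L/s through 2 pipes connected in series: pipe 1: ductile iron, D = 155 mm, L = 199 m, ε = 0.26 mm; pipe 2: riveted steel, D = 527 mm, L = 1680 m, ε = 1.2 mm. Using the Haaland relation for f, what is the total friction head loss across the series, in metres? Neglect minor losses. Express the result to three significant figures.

Pipe 1: V = 1.913 m/s, Re = 5.98×10^5, ε/D = 0.00168, f = 0.02271, h_1 = f(L/D)V²/2g = 5.440 m
Pipe 2: V = 0.1655 m/s, Re = 1.76×10^5, ε/D = 0.00228, f = 0.02511, h_2 = f(L/D)V²/2g = 0.1118 m
Series → Q common, losses add: H = Σh = 5.552 m

H ≈ 5.55 m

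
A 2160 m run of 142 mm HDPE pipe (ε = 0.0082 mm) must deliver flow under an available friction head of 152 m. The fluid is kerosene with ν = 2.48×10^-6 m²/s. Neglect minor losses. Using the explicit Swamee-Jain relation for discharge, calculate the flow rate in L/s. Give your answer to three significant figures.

Swamee-Jain (Type II): Q = -0.965·√(gD⁵h_f/L)·ln[ε/(3.7D) + √(3.17ν²L/(gD³h_f))]
√(gD⁵h_f/L) = √(9.81·0.142⁵·152/2160) = 0.006313
ε/(3.7D) = 1.56×10^-5; √(3.17ν²L/(gD³h_f)) = 9.93×10^-5
Q = -0.965·0.006313·ln(1.149×10^-4) = 0.05526 m³/s
Check: V = 3.49 m/s, Re = 2.00×10^5, f = 0.01605, h_f = 152 m ≈ 152 m ✓

Q ≈ 55.3 L/s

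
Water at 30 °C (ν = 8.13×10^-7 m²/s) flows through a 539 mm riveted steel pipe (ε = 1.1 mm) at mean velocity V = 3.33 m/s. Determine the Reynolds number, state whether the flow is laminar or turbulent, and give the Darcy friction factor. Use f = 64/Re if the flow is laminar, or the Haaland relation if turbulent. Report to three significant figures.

Re ≈ 2.21×10^6; turbulent; f ≈ 0.0237

Re = VD/ν = 3.330·0.539/8.13×10^-7 = 2.21×10^6
Re > 4000 → turbulent; ε/D = 0.00204
Haaland: f = 0.02367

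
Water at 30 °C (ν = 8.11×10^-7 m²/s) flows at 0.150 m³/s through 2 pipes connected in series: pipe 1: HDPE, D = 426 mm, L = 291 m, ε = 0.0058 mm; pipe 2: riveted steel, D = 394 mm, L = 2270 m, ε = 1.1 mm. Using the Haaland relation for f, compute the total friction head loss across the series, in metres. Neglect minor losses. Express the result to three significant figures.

Pipe 1: V = 1.052 m/s, Re = 5.53×10^5, ε/D = 1.36×10^-5, f = 0.01300, h_1 = f(L/D)V²/2g = 0.5013 m
Pipe 2: V = 1.230 m/s, Re = 5.98×10^5, ε/D = 0.00279, f = 0.02591, h_2 = f(L/D)V²/2g = 11.52 m
Series → Q common, losses add: H = Σh = 12.02 m

H ≈ 12.0 m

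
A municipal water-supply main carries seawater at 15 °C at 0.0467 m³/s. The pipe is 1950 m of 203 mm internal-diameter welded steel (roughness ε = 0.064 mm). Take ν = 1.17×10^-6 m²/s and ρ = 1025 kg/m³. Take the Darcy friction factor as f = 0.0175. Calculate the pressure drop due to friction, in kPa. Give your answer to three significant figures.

V = 4Q/(πD²) = 4·0.0467/(π·0.203²) = 1.443 m/s
h_f = f(L/D)V²/(2g) = 0.01750·(1950/0.203)·1.443²/(2·9.81) = 17.84 m
Δp = ρg·h_f = 1025·9.81·17.84 = 179.4 kPa

Δp ≈ 179 kPa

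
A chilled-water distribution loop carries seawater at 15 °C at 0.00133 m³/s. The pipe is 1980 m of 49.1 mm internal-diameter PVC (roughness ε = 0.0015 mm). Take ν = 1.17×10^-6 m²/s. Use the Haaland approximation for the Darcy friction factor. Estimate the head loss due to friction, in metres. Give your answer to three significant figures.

V = 4Q/(πD²) = 4·0.00133/(π·0.0491²) = 0.7024 m/s
Re = VD/ν = 0.7024·0.0491/1.17×10^-6 = 2.95×10^4 → turbulent
ε/D = 0.0015/49.1 = 3.05×10^-5
Haaland: f = 0.02347
h_f = f(L/D)V²/(2g) = 0.02347·(1980/0.0491)·0.7024²/(2·9.81) = 23.80 m

h_f ≈ 23.8 m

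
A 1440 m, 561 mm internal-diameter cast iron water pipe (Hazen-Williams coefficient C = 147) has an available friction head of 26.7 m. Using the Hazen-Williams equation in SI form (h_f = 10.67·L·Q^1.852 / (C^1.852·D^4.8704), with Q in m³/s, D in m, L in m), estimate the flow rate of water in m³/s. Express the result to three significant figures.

Rearranging: Q = [h_f·C^1.852·D^4.8704 / (10.67·L)]^(1/1.852)
Q = [26.7·147^1.852·0.561^4.8704 / (10.67·1440)]^0.540 = 1.040 m³/s

Q ≈ 1.04 m³/s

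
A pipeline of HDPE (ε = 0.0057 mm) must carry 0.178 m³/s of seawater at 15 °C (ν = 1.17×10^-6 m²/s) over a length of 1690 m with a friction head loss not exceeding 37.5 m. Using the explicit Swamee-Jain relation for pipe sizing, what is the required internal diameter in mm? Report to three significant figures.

Swamee-Jain (Type III): D = 0.66·[ε^1.25·(LQ²/(gh_f))^4.75 + ν·Q^9.4·(L/(gh_f))^5.2]^0.04
LQ²/(gh_f) = 0.1456; L/(gh_f) = 4.594
Term 1 = ε^1.25·(…)^4.75 = 2.95×10^-11; Term 2 = ν·Q^9.4·(…)^5.2 = 2.92×10^-10
D = 0.66·(2.95×10^-11 + 2.92×10^-10)^0.04 = 0.2753 m = 275 mm
Check: V = 2.99 m/s, Re = 7.04×10^5, f = 0.01273, h_f = 35.6 m ≈ 37.5 m ✓

D ≈ 275 mm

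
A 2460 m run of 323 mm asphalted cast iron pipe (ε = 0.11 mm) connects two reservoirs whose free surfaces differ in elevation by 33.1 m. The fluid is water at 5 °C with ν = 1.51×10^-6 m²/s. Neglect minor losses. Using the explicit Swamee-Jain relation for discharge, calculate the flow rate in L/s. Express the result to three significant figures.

Q ≈ 186 L/s

Swamee-Jain (Type II): Q = -0.965·√(gD⁵h_f/L)·ln[ε/(3.7D) + √(3.17ν²L/(gD³h_f))]
√(gD⁵h_f/L) = √(9.81·0.323⁵·33.1/2460) = 0.02154
ε/(3.7D) = 9.20×10^-5; √(3.17ν²L/(gD³h_f)) = 4.03×10^-5
Q = -0.965·0.02154·ln(1.324×10^-4) = 0.1856 m³/s
Check: V = 2.27 m/s, Re = 4.85×10^5, f = 0.01672, h_f = 33.3 m ≈ 33.1 m ✓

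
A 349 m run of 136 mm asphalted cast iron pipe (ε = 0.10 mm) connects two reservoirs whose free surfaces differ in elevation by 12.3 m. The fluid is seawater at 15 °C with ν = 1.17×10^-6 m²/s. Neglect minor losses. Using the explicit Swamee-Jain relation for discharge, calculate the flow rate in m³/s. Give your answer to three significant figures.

Swamee-Jain (Type II): Q = -0.965·√(gD⁵h_f/L)·ln[ε/(3.7D) + √(3.17ν²L/(gD³h_f))]
√(gD⁵h_f/L) = √(9.81·0.136⁵·12.3/349) = 0.004011
ε/(3.7D) = 1.99×10^-4; √(3.17ν²L/(gD³h_f)) = 7.06×10^-5
Q = -0.965·0.004011·ln(2.694×10^-4) = 0.03181 m³/s
Check: V = 2.19 m/s, Re = 2.55×10^5, f = 0.01975, h_f = 12.4 m ≈ 12.3 m ✓

Q ≈ 0.0318 m³/s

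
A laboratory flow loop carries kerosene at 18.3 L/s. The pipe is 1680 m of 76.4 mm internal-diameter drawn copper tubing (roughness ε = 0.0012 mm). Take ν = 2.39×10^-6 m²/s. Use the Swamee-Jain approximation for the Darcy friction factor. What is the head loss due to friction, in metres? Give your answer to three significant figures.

V = 4Q/(πD²) = 4·0.0183/(π·0.0764²) = 3.992 m/s
Re = VD/ν = 3.992·0.0764/2.39×10^-6 = 1.28×10^5 → turbulent
ε/D = 0.0012/76.4 = 1.57×10^-5
Swamee-Jain: f = 0.01710
h_f = f(L/D)V²/(2g) = 0.01710·(1680/0.0764)·3.992²/(2·9.81) = 305.3 m

h_f ≈ 305 m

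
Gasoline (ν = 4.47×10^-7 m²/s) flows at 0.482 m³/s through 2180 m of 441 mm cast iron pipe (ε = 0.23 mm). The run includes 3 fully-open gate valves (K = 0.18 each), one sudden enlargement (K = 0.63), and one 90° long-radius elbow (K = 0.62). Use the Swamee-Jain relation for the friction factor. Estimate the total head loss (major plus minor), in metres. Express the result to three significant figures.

H_L ≈ 43.7 m

V = 4Q/(πD²) = 3.156 m/s; V²/2g = 0.5075 m
Re = 3.11×10^6, ε/D = 5.22×10^-4 → f = 0.01708 (Swamee-Jain)
Major: h_f = f(L/D)·V²/2g = 0.01708·4943·0.5075 = 42.84 m
Minor: ΣK = 1.79; h_m = ΣK·V²/2g = 0.9085 m
Total H_L = 42.84 + 0.9085 = 43.75 m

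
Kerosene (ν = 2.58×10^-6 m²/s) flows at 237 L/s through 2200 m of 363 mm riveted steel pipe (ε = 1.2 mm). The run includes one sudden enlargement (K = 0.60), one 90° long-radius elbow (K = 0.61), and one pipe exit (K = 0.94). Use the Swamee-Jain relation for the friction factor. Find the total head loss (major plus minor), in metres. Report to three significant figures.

H_L ≈ 45.0 m

V = 4Q/(πD²) = 2.290 m/s; V²/2g = 0.2673 m
Re = 3.22×10^5, ε/D = 0.00331 → f = 0.02743 (Swamee-Jain)
Major: h_f = f(L/D)·V²/2g = 0.02743·6061·0.2673 = 44.43 m
Minor: ΣK = 2.15; h_m = ΣK·V²/2g = 0.5747 m
Total H_L = 44.43 + 0.5747 = 45.00 m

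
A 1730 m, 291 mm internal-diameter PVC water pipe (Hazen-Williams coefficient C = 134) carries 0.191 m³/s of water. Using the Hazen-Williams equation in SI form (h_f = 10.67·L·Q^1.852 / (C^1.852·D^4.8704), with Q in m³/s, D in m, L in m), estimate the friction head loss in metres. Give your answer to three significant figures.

h_f = 10.67·1730·0.191^1.852 / (134^1.852·0.291^4.8704) = 40.40 m

h_f ≈ 40.4 m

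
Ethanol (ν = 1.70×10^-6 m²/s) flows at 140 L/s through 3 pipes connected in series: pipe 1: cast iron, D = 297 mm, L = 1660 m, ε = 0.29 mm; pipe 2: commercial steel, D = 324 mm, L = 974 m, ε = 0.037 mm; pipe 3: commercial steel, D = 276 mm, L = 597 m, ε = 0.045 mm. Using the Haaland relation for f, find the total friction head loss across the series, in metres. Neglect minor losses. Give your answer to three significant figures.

Pipe 1: V = 2.021 m/s, Re = 3.53×10^5, ε/D = 9.76×10^-4, f = 0.02030, h_1 = f(L/D)V²/2g = 23.62 m
Pipe 2: V = 1.698 m/s, Re = 3.24×10^5, ε/D = 1.14×10^-4, f = 0.01520, h_2 = f(L/D)V²/2g = 6.715 m
Pipe 3: V = 2.340 m/s, Re = 3.80×10^5, ε/D = 1.63×10^-4, f = 0.01535, h_3 = f(L/D)V²/2g = 9.265 m
Series → Q common, losses add: H = Σh = 39.60 m

H ≈ 39.6 m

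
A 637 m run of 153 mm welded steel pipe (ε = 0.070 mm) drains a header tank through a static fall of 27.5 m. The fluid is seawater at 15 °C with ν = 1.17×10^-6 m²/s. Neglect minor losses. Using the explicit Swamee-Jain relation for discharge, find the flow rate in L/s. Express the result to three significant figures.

Swamee-Jain (Type II): Q = -0.965·√(gD⁵h_f/L)·ln[ε/(3.7D) + √(3.17ν²L/(gD³h_f))]
√(gD⁵h_f/L) = √(9.81·0.153⁵·27.5/637) = 0.005959
ε/(3.7D) = 1.24×10^-4; √(3.17ν²L/(gD³h_f)) = 5.35×10^-5
Q = -0.965·0.005959·ln(1.771×10^-4) = 0.04967 m³/s
Check: V = 2.70 m/s, Re = 3.53×10^5, f = 0.01787, h_f = 27.7 m ≈ 27.5 m ✓

Q ≈ 49.7 L/s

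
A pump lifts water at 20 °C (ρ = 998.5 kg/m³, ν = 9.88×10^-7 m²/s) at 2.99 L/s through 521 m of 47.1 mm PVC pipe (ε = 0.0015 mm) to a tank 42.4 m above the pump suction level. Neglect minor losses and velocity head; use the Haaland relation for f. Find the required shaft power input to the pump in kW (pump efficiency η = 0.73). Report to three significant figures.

V = 4Q/(πD²) = 1.716 m/s; Re = 8.18×10^4; ε/D = 3.18×10^-5; f = 0.01871
h_f = f(L/D)V²/2g = 31.06 m
Total head H = z + h_f = 42.4 + 31.06 = 73.46 m
P_hyd = ρgQH = 998.5·9.81·0.00299·73.46 = 2.152 kW
P_shaft = P_hyd/η = 2.152/0.73 = 2.947 kW

P_shaft ≈ 2.95 kW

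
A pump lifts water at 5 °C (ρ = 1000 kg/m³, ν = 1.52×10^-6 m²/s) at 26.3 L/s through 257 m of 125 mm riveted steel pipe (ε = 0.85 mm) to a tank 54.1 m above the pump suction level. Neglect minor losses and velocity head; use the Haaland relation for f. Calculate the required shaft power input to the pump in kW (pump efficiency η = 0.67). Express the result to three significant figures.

P_shaft ≈ 27.1 kW

V = 4Q/(πD²) = 2.143 m/s; Re = 1.76×10^5; ε/D = 0.00680; f = 0.03387
h_f = f(L/D)V²/2g = 16.30 m
Total head H = z + h_f = 54.1 + 16.30 = 70.40 m
P_hyd = ρgQH = 1000·9.81·0.0263·70.40 = 18.16 kW
P_shaft = P_hyd/η = 18.16/0.67 = 27.11 kW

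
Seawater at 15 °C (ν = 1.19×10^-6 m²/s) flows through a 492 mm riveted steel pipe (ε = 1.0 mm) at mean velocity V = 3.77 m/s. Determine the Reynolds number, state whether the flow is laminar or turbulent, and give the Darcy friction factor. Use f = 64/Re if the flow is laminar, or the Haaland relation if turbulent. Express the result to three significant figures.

Re = VD/ν = 3.770·0.492/1.19×10^-6 = 1.56×10^6
Re > 4000 → turbulent; ε/D = 0.00203
Haaland: f = 0.02367

Re ≈ 1.56×10^6; turbulent; f ≈ 0.0237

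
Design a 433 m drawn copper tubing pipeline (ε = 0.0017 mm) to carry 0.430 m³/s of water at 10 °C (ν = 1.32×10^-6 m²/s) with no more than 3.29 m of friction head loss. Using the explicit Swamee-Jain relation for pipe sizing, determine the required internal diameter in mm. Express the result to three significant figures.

D ≈ 480 mm

Swamee-Jain (Type III): D = 0.66·[ε^1.25·(LQ²/(gh_f))^4.75 + ν·Q^9.4·(L/(gh_f))^5.2]^0.04
LQ²/(gh_f) = 2.481; L/(gh_f) = 13.42
Term 1 = ε^1.25·(…)^4.75 = 4.59×10^-6; Term 2 = ν·Q^9.4·(…)^5.2 = 3.46×10^-4
D = 0.66·(4.59×10^-6 + 3.46×10^-4)^0.04 = 0.4801 m = 480 mm
Check: V = 2.38 m/s, Re = 8.64×10^5, f = 0.01198, h_f = 3.11 m ≈ 3.29 m ✓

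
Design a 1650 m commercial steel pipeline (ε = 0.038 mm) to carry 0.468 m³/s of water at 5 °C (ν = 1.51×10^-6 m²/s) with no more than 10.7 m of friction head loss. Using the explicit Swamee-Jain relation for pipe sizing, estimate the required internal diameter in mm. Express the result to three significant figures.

D ≈ 524 mm

Swamee-Jain (Type III): D = 0.66·[ε^1.25·(LQ²/(gh_f))^4.75 + ν·Q^9.4·(L/(gh_f))^5.2]^0.04
LQ²/(gh_f) = 3.443; L/(gh_f) = 15.72
Term 1 = ε^1.25·(…)^4.75 = 0.00106; Term 2 = ν·Q^9.4·(…)^5.2 = 0.00200
D = 0.66·(0.00106 + 0.00200)^0.04 = 0.5236 m = 524 mm
Check: V = 2.17 m/s, Re = 7.54×10^5, f = 0.01346, h_f = 10.2 m ≈ 10.7 m ✓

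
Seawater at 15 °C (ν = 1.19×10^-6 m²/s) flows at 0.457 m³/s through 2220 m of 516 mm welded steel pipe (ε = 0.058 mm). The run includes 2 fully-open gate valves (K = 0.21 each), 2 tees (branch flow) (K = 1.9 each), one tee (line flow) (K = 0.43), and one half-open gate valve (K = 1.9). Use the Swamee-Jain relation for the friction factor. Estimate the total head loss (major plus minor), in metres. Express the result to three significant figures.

V = 4Q/(πD²) = 2.185 m/s; V²/2g = 0.2434 m
Re = 9.48×10^5, ε/D = 1.12×10^-4 → f = 0.01375 (Swamee-Jain)
Major: h_f = f(L/D)·V²/2g = 0.01375·4302·0.2434 = 14.40 m
Minor: ΣK = 6.55; h_m = ΣK·V²/2g = 1.594 m
Total H_L = 14.40 + 1.594 = 15.99 m

H_L ≈ 16.0 m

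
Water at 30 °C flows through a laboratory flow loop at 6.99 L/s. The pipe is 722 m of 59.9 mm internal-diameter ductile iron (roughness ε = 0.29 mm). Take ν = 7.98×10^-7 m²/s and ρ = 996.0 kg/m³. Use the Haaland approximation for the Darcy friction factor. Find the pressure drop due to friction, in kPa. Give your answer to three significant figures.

Δp ≈ 1130 kPa

V = 4Q/(πD²) = 4·0.00699/(π·0.0599²) = 2.480 m/s
Re = VD/ν = 2.480·0.0599/7.98×10^-7 = 1.86×10^5 → turbulent
ε/D = 0.29/59.9 = 0.00484
Haaland: f = 0.03061
h_f = f(L/D)V²/(2g) = 0.03061·(722/0.0599)·2.480²/(2·9.81) = 115.7 m
Δp = ρg·h_f = 996.0·9.81·115.7 = 1130 kPa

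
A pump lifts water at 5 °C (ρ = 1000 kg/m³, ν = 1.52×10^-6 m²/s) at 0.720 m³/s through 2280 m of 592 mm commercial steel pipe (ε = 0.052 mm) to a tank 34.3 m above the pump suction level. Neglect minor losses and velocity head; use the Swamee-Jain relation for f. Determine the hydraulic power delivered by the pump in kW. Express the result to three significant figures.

V = 4Q/(πD²) = 2.616 m/s; Re = 1.02×10^6; ε/D = 8.78×10^-5; f = 0.01330
h_f = f(L/D)V²/2g = 17.87 m
Total head H = z + h_f = 34.3 + 17.87 = 52.17 m
P_hyd = ρgQH = 1000·9.81·0.720·52.17 = 368.5 kW

P_hyd ≈ 368 kW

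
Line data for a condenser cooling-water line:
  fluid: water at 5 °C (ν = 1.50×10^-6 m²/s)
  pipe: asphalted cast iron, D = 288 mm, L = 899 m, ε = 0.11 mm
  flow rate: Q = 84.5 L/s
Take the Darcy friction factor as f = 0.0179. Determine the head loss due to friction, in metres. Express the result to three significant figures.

h_f ≈ 4.79 m

V = 4Q/(πD²) = 4·0.0845/(π·0.288²) = 1.297 m/s
h_f = f(L/D)V²/(2g) = 0.01790·(899/0.288)·1.297²/(2·9.81) = 4.792 m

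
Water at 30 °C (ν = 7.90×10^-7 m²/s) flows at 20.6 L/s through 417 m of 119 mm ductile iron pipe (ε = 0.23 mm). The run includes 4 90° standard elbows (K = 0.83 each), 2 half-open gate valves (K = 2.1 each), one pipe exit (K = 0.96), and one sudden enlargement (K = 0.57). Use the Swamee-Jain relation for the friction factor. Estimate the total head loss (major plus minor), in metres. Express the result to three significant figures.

V = 4Q/(πD²) = 1.852 m/s; V²/2g = 0.1749 m
Re = 2.79×10^5, ε/D = 0.00193 → f = 0.02402 (Swamee-Jain)
Major: h_f = f(L/D)·V²/2g = 0.02402·3504·0.1749 = 14.72 m
Minor: ΣK = 9.05; h_m = ΣK·V²/2g = 1.582 m
Total H_L = 14.72 + 1.582 = 16.30 m

H_L ≈ 16.3 m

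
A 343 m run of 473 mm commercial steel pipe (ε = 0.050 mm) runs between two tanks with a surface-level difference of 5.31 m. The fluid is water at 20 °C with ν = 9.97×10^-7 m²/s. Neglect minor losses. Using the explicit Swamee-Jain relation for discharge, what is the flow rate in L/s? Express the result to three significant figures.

Q ≈ 582 L/s

Swamee-Jain (Type II): Q = -0.965·√(gD⁵h_f/L)·ln[ε/(3.7D) + √(3.17ν²L/(gD³h_f))]
√(gD⁵h_f/L) = √(9.81·0.473⁵·5.31/343) = 0.05996
ε/(3.7D) = 2.86×10^-5; √(3.17ν²L/(gD³h_f)) = 1.40×10^-5
Q = -0.965·0.05996·ln(4.257×10^-5) = 0.5824 m³/s
Check: V = 3.31 m/s, Re = 1.57×10^6, f = 0.01316, h_f = 5.34 m ≈ 5.31 m ✓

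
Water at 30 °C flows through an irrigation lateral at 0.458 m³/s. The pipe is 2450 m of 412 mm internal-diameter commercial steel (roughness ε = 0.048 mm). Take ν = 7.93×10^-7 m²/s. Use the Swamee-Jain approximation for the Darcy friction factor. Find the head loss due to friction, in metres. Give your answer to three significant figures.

V = 4Q/(πD²) = 4·0.458/(π·0.412²) = 3.435 m/s
Re = VD/ν = 3.435·0.412/7.93×10^-7 = 1.78×10^6 → turbulent
ε/D = 0.048/412 = 1.17×10^-4
Swamee-Jain: f = 0.01323
h_f = f(L/D)V²/(2g) = 0.01323·(2450/0.412)·3.435²/(2·9.81) = 47.34 m

h_f ≈ 47.3 m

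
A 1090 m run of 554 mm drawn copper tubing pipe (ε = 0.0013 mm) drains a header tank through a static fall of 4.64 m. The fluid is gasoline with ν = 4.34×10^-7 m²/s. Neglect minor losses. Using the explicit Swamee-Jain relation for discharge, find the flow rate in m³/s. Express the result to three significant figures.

Q ≈ 0.520 m³/s

Swamee-Jain (Type II): Q = -0.965·√(gD⁵h_f/L)·ln[ε/(3.7D) + √(3.17ν²L/(gD³h_f))]
√(gD⁵h_f/L) = √(9.81·0.554⁵·4.64/1090) = 0.04668
ε/(3.7D) = 6.34×10^-7; √(3.17ν²L/(gD³h_f)) = 9.17×10^-6
Q = -0.965·0.04668·ln(9.804×10^-6) = 0.5195 m³/s
Check: V = 2.16 m/s, Re = 2.75×10^6, f = 0.009969, h_f = 4.64 m ≈ 4.64 m ✓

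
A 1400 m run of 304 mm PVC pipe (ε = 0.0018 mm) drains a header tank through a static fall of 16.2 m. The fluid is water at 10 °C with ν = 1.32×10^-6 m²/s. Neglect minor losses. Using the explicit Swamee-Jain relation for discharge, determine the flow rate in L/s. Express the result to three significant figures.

Q ≈ 166 L/s

Swamee-Jain (Type II): Q = -0.965·√(gD⁵h_f/L)·ln[ε/(3.7D) + √(3.17ν²L/(gD³h_f))]
√(gD⁵h_f/L) = √(9.81·0.304⁵·16.2/1400) = 0.01717
ε/(3.7D) = 1.60×10^-6; √(3.17ν²L/(gD³h_f)) = 4.16×10^-5
Q = -0.965·0.01717·ln(4.322×10^-5) = 0.1665 m³/s
Check: V = 2.29 m/s, Re = 5.28×10^5, f = 0.01306, h_f = 16.1 m ≈ 16.2 m ✓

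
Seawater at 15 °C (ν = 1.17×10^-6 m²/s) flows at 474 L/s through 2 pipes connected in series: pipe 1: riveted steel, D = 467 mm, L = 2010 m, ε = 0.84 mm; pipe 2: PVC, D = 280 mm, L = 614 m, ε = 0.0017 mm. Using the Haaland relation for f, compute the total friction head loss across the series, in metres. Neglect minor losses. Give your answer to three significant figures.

H ≈ 109 m

Pipe 1: V = 2.767 m/s, Re = 1.10×10^6, ε/D = 0.00180, f = 0.02298, h_1 = f(L/D)V²/2g = 38.60 m
Pipe 2: V = 7.698 m/s, Re = 1.84×10^6, ε/D = 6.07×10^-6, f = 0.01064, h_2 = f(L/D)V²/2g = 70.50 m
Series → Q common, losses add: H = Σh = 109.1 m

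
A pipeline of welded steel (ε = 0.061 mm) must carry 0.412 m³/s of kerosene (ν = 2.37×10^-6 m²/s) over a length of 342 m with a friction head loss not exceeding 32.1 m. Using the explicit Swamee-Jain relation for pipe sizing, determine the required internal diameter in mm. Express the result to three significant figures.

Swamee-Jain (Type III): D = 0.66·[ε^1.25·(LQ²/(gh_f))^4.75 + ν·Q^9.4·(L/(gh_f))^5.2]^0.04
LQ²/(gh_f) = 0.1844; L/(gh_f) = 1.086
Term 1 = ε^1.25·(…)^4.75 = 1.75×10^-9; Term 2 = ν·Q^9.4·(…)^5.2 = 8.73×10^-10
D = 0.66·(1.75×10^-9 + 8.73×10^-10)^0.04 = 0.2994 m = 299 mm
Check: V = 5.85 m/s, Re = 7.39×10^5, f = 0.01509, h_f = 30.1 m ≈ 32.1 m ✓

D ≈ 299 mm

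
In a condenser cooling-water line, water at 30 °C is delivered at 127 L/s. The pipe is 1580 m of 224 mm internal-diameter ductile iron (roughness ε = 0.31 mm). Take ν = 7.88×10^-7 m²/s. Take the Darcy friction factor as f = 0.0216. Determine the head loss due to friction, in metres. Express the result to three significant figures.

h_f ≈ 80.6 m

V = 4Q/(πD²) = 4·0.127/(π·0.224²) = 3.223 m/s
h_f = f(L/D)V²/(2g) = 0.02160·(1580/0.224)·3.223²/(2·9.81) = 80.65 m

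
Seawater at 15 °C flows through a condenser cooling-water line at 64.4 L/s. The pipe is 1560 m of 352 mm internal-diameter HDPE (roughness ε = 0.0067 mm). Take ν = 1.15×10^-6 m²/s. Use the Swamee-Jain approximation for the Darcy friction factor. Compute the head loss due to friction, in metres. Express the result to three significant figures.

V = 4Q/(πD²) = 4·0.0644/(π·0.352²) = 0.6618 m/s
Re = VD/ν = 0.6618·0.352/1.15×10^-6 = 2.03×10^5 → turbulent
ε/D = 0.0067/352 = 1.90×10^-5
Swamee-Jain: f = 0.01567
h_f = f(L/D)V²/(2g) = 0.01567·(1560/0.352)·0.6618²/(2·9.81) = 1.550 m

h_f ≈ 1.55 m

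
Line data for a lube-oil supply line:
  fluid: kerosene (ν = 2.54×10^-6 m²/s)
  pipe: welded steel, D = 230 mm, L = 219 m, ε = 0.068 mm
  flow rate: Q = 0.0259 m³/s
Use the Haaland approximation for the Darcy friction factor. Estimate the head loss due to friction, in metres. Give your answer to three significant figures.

h_f ≈ 0.398 m

V = 4Q/(πD²) = 4·0.0259/(π·0.230²) = 0.6234 m/s
Re = VD/ν = 0.6234·0.230/2.54×10^-6 = 5.64×10^4 → turbulent
ε/D = 0.068/230 = 2.96×10^-4
Haaland: f = 0.02112
h_f = f(L/D)V²/(2g) = 0.02112·(219/0.230)·0.6234²/(2·9.81) = 0.3984 m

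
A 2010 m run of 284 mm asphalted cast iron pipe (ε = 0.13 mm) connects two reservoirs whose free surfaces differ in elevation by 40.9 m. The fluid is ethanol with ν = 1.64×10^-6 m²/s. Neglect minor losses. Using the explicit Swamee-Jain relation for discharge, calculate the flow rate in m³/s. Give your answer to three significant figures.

Swamee-Jain (Type II): Q = -0.965·√(gD⁵h_f/L)·ln[ε/(3.7D) + √(3.17ν²L/(gD³h_f))]
√(gD⁵h_f/L) = √(9.81·0.284⁵·40.9/2010) = 0.01920
ε/(3.7D) = 1.24×10^-4; √(3.17ν²L/(gD³h_f)) = 4.32×10^-5
Q = -0.965·0.01920·ln(1.669×10^-4) = 0.1612 m³/s
Check: V = 2.54 m/s, Re = 4.41×10^5, f = 0.01763, h_f = 41.2 m ≈ 40.9 m ✓

Q ≈ 0.161 m³/s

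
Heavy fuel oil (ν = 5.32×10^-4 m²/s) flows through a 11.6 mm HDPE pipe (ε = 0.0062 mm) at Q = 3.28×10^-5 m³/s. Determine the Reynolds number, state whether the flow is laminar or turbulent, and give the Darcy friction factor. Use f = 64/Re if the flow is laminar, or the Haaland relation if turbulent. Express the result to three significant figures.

V = 4Q/(πD²) = 0.3104 m/s
Re = VD/ν = 0.3104·0.0116/5.32×10^-4 = 6.77
Re < 2300 → laminar → f = 64/Re = 9.457

Re ≈ 6.77; laminar; f = 64/Re ≈ 9.46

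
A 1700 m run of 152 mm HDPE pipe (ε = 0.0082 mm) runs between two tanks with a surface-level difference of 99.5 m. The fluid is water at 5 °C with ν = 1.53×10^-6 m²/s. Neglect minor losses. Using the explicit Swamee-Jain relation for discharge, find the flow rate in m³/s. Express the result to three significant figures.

Q ≈ 0.0625 m³/s

Swamee-Jain (Type II): Q = -0.965·√(gD⁵h_f/L)·ln[ε/(3.7D) + √(3.17ν²L/(gD³h_f))]
√(gD⁵h_f/L) = √(9.81·0.152⁵·99.5/1700) = 0.006825
ε/(3.7D) = 1.46×10^-5; √(3.17ν²L/(gD³h_f)) = 6.07×10^-5
Q = -0.965·0.006825·ln(7.524×10^-5) = 0.06254 m³/s
Check: V = 3.45 m/s, Re = 3.42×10^5, f = 0.01467, h_f = 99.4 m ≈ 99.5 m ✓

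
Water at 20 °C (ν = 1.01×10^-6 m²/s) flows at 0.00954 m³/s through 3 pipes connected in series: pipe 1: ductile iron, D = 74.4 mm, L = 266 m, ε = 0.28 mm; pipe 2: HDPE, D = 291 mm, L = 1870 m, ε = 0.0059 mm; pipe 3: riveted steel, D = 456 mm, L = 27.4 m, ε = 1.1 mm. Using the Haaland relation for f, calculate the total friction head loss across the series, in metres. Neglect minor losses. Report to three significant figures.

Pipe 1: V = 2.194 m/s, Re = 1.62×10^5, ε/D = 0.00376, f = 0.02861, h_1 = f(L/D)V²/2g = 25.10 m
Pipe 2: V = 0.1434 m/s, Re = 4.13×10^4, ε/D = 2.03×10^-5, f = 0.02167, h_2 = f(L/D)V²/2g = 0.1461 m
Pipe 3: V = 0.05842 m/s, Re = 2.64×10^4, ε/D = 0.00241, f = 0.02908, h_3 = f(L/D)V²/2g = 3.039×10^-4 m
Series → Q common, losses add: H = Σh = 25.25 m

H ≈ 25.3 m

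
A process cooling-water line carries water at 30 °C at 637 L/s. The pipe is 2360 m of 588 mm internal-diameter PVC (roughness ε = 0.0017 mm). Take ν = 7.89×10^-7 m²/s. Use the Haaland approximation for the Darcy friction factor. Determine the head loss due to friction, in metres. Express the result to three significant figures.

h_f ≈ 12.0 m

V = 4Q/(πD²) = 4·0.637/(π·0.588²) = 2.346 m/s
Re = VD/ν = 2.346·0.588/7.89×10^-7 = 1.75×10^6 → turbulent
ε/D = 0.0017/588 = 2.89×10^-6
Haaland: f = 0.01064
h_f = f(L/D)V²/(2g) = 0.01064·(2360/0.588)·2.346²/(2·9.81) = 11.98 m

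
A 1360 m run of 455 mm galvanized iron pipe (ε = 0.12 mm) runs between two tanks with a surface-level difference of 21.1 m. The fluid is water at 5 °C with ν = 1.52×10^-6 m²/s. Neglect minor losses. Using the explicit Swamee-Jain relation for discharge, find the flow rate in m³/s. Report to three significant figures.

Swamee-Jain (Type II): Q = -0.965·√(gD⁵h_f/L)·ln[ε/(3.7D) + √(3.17ν²L/(gD³h_f))]
√(gD⁵h_f/L) = √(9.81·0.455⁵·21.1/1360) = 0.05448
ε/(3.7D) = 7.13×10^-5; √(3.17ν²L/(gD³h_f)) = 2.26×10^-5
Q = -0.965·0.05448·ln(9.388×10^-5) = 0.4875 m³/s
Check: V = 3.00 m/s, Re = 8.98×10^5, f = 0.01550, h_f = 21.2 m ≈ 21.1 m ✓

Q ≈ 0.488 m³/s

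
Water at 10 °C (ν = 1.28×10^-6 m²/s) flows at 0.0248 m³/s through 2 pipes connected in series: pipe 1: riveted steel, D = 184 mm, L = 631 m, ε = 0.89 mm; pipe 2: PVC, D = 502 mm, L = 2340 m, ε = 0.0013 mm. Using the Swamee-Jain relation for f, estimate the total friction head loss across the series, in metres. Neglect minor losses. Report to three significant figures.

H ≈ 4.79 m

Pipe 1: V = 0.9327 m/s, Re = 1.34×10^5, ε/D = 0.00484, f = 0.03100, h_1 = f(L/D)V²/2g = 4.714 m
Pipe 2: V = 0.1253 m/s, Re = 4.91×10^4, ε/D = 2.59×10^-6, f = 0.02085, h_2 = f(L/D)V²/2g = 0.07778 m
Series → Q common, losses add: H = Σh = 4.792 m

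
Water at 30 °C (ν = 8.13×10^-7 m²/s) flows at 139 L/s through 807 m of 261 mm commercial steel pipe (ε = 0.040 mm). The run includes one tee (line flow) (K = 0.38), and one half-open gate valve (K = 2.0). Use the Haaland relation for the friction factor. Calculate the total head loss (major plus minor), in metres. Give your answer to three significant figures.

V = 4Q/(πD²) = 2.598 m/s; V²/2g = 0.3440 m
Re = 8.34×10^5, ε/D = 1.53×10^-4 → f = 0.01422 (Haaland)
Major: h_f = f(L/D)·V²/2g = 0.01422·3092·0.3440 = 15.12 m
Minor: ΣK = 2.38; h_m = ΣK·V²/2g = 0.8188 m
Total H_L = 15.12 + 0.8188 = 15.94 m

H_L ≈ 15.9 m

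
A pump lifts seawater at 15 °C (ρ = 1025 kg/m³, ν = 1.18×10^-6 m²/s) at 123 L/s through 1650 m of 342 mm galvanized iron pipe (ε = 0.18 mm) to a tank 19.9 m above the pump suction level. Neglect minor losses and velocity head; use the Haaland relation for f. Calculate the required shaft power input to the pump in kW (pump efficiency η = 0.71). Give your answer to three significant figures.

V = 4Q/(πD²) = 1.339 m/s; Re = 3.88×10^5; ε/D = 5.26×10^-4; f = 0.01796
h_f = f(L/D)V²/2g = 7.916 m
Total head H = z + h_f = 19.9 + 7.916 = 27.82 m
P_hyd = ρgQH = 1025·9.81·0.123·27.82 = 34.40 kW
P_shaft = P_hyd/η = 34.40/0.71 = 48.45 kW

P_shaft ≈ 48.5 kW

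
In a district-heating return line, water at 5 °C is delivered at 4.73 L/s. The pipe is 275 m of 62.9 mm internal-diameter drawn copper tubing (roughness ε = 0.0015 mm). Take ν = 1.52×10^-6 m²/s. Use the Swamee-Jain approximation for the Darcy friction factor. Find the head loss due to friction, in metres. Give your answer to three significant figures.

h_f ≈ 10.2 m

V = 4Q/(πD²) = 4·0.00473/(π·0.0629²) = 1.522 m/s
Re = VD/ν = 1.522·0.0629/1.52×10^-6 = 6.30×10^4 → turbulent
ε/D = 0.0015/62.9 = 2.38×10^-5
Swamee-Jain: f = 0.01983
h_f = f(L/D)V²/(2g) = 0.01983·(275/0.0629)·1.522²/(2·9.81) = 10.24 m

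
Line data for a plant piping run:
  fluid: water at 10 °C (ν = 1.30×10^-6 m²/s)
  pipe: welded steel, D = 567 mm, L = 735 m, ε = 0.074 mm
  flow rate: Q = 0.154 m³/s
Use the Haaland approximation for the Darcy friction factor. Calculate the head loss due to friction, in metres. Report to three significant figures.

V = 4Q/(πD²) = 4·0.154/(π·0.567²) = 0.6099 m/s
Re = VD/ν = 0.6099·0.567/1.30×10^-6 = 2.66×10^5 → turbulent
ε/D = 0.074/567 = 1.31×10^-4
Haaland: f = 0.01574
h_f = f(L/D)V²/(2g) = 0.01574·(735/0.567)·0.6099²/(2·9.81) = 0.3869 m

h_f ≈ 0.387 m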